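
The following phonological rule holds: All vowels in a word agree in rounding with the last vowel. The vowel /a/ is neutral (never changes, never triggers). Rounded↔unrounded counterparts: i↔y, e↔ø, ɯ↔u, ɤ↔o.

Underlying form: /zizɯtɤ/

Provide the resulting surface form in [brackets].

[zizɯtɤ]

no segment meets the rule's conditions; no change.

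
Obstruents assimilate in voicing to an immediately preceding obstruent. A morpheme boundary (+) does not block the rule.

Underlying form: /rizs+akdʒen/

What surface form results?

[rizz+aktʃen]

/s/ after /z/ (voiced) → [z]
/dʒ/ after /k/ (voiceless) → [tʃ]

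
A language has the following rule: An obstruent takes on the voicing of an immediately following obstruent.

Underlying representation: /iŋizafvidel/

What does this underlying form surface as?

/f/ before /v/ (voiced) → [v]

[iŋizavvidel]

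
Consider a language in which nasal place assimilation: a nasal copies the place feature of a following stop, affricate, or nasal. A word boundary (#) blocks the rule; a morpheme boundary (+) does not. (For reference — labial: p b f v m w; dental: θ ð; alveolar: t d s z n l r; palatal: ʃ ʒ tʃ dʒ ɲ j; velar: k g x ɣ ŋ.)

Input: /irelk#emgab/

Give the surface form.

/m/ before /g/ (velar) → [ŋ]

[irelk#eŋgab]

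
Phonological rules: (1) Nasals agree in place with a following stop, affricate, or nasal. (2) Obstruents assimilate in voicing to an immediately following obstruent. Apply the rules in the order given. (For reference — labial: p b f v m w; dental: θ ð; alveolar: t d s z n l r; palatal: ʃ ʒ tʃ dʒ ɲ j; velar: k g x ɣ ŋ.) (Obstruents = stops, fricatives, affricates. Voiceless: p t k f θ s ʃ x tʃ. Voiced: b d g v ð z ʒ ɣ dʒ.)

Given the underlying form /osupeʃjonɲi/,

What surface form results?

[osupeʃjoɲɲi]

Rule 1: /n/ before /ɲ/ (palatal) → [ɲ]
After rule 1: osupeʃjoɲɲi
Rule 2: no segment meets the rule's conditions; no change.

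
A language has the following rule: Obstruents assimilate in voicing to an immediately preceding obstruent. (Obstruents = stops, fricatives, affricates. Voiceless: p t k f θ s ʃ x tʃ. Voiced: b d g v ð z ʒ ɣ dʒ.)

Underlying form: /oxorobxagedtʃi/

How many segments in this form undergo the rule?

/x/ after /b/ (voiced) → [ɣ]
/tʃ/ after /d/ (voiced) → [dʒ]
2 segments change.

2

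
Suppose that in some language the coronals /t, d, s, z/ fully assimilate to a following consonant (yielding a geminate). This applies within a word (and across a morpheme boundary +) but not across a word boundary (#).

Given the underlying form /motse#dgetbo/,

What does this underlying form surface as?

/t/ before /s/ → [s] (total assimilation)
/d/ before /g/ → [g] (total assimilation)
/t/ before /b/ → [b] (total assimilation)

[mosse#ggebbo]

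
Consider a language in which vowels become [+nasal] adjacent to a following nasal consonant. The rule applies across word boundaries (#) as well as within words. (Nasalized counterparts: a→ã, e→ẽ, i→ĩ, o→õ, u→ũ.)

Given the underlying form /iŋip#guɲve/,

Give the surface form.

/i/ before nasal /ŋ/ → [ĩ]
/u/ before nasal /ɲ/ → [ũ]

[ĩŋip#gũɲve]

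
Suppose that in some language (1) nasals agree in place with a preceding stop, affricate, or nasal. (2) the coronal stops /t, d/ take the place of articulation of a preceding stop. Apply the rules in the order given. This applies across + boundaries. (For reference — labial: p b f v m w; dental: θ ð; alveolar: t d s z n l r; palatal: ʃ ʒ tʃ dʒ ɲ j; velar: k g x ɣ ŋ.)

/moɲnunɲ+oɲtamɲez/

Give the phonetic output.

Rule 1: /n/ after /ɲ/ (palatal) → [ɲ]
Rule 1: /ɲ/ after /n/ (alveolar) → [n]
Rule 1: /ɲ/ after /m/ (labial) → [m]
After rule 1: moɲɲunn+oɲtammez
Rule 2: no segment meets the rule's conditions; no change.

[moɲɲunn+oɲtammez]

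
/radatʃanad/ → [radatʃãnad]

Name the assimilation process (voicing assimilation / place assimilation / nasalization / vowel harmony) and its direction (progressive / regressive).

nasalization, regressive

/a/→[ã].
Each target copies a feature from the following segment, so the direction is regressive.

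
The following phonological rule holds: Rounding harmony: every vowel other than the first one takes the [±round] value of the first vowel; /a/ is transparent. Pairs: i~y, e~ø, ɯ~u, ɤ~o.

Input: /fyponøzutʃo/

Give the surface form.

no segment meets the rule's conditions; no change.

[fyponøzutʃo]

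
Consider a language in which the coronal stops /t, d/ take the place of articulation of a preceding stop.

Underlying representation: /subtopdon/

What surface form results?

[subpopbon]

/t/ after /b/ (labial) → [p]
/d/ after /p/ (labial) → [b]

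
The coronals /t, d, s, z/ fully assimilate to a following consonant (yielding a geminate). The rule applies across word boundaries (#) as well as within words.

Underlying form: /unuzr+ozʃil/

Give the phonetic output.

[unurr+oʃʃil]

/z/ before /r/ → [r] (total assimilation)
/z/ before /ʃ/ → [ʃ] (total assimilation)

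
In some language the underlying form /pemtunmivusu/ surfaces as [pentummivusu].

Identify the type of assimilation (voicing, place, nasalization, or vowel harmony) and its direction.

place assimilation, regressive

/m/→[n] /n/→[m].
Each target copies a feature from the following segment, so the direction is regressive.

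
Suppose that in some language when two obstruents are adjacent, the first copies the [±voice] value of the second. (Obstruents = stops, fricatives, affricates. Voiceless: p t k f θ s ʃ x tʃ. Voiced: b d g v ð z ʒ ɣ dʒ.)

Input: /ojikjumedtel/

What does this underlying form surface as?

[ojikjumettel]

/d/ before /t/ (voiceless) → [t]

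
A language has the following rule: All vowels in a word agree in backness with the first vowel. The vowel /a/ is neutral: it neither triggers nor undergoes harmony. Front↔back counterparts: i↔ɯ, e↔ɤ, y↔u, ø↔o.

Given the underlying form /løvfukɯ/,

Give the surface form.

/u/ harmonizes with /ø/ ([-back]) → [y]
/ɯ/ harmonizes with /ø/ ([-back]) → [i]

[løvfyki]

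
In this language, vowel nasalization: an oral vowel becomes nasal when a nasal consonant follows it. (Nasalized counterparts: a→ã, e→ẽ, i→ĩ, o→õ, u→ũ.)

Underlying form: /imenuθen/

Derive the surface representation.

[ĩmẽnuθẽn]

/i/ before nasal /m/ → [ĩ]
/e/ before nasal /n/ → [ẽ]
/e/ before nasal /n/ → [ẽ]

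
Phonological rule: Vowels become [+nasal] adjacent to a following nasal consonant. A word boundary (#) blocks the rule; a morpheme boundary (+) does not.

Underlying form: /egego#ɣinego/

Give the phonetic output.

[egego#ɣĩnego]

/i/ before nasal /n/ → [ĩ]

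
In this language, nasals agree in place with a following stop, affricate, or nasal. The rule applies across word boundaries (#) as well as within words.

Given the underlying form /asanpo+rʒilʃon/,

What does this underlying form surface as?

/n/ before /p/ (labial) → [m]

[asampo+rʒilʃon]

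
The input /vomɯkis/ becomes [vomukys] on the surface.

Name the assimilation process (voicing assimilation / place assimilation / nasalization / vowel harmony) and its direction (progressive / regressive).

vowel harmony, progressive

/ɯ/→[u] /i/→[y].
Vowels agree with the first vowel, so the harmony is progressive.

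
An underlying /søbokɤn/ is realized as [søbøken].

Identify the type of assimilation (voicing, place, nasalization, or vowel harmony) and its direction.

/o/→[ø] /ɤ/→[e].
Vowels agree with the first vowel, so the harmony is progressive.

vowel harmony, progressive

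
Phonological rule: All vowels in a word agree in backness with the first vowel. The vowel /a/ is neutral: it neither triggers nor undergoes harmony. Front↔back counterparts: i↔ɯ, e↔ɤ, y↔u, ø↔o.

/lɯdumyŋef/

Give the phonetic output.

[lɯdumuŋɤf]

/y/ harmonizes with /ɯ/ ([+back]) → [u]
/e/ harmonizes with /ɯ/ ([+back]) → [ɤ]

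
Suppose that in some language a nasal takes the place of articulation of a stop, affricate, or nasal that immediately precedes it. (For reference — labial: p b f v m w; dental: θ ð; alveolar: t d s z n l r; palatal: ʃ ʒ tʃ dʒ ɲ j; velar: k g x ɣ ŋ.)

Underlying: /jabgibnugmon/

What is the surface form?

[jabgibmugŋon]

/n/ after /b/ (labial) → [m]
/m/ after /g/ (velar) → [ŋ]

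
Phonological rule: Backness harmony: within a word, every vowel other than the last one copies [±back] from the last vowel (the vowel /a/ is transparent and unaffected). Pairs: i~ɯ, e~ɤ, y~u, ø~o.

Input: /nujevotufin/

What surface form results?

[nyjevøtyfin]

/u/ harmonizes with /i/ ([-back]) → [y]
/o/ harmonizes with /i/ ([-back]) → [ø]
/u/ harmonizes with /i/ ([-back]) → [y]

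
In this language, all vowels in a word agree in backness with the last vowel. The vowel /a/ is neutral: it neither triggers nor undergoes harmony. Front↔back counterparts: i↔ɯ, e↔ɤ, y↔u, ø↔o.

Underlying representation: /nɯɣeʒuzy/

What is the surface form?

/ɯ/ harmonizes with /y/ ([-back]) → [i]
/u/ harmonizes with /y/ ([-back]) → [y]

[niɣeʒyzy]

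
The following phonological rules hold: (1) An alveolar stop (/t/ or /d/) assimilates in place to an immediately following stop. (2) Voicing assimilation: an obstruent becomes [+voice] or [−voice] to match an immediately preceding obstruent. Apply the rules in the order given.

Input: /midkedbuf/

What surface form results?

Rule 1: /d/ before /k/ (velar) → [g]
Rule 1: /d/ before /b/ (labial) → [b]
After rule 1: migkebbuf
Rule 2: /k/ after /g/ (voiced) → [g]

[miggebbuf]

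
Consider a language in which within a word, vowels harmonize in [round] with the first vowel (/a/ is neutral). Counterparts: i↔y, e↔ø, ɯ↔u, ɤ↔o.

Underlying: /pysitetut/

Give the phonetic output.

[pysytøtut]

/i/ harmonizes with /y/ ([+round]) → [y]
/e/ harmonizes with /y/ ([+round]) → [ø]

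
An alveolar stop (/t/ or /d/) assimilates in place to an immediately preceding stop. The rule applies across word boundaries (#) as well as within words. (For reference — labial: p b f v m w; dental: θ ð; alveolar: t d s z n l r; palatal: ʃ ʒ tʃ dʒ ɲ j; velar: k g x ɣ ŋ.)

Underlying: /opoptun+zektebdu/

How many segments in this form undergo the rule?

/t/ after /p/ (labial) → [p]
/t/ after /k/ (velar) → [k]
/d/ after /b/ (labial) → [b]
3 segments change.

3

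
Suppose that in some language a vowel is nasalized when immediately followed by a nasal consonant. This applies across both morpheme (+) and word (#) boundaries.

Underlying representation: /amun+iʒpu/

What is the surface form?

[ãmũn+iʒpu]

/a/ before nasal /m/ → [ã]
/u/ before nasal /n/ → [ũ]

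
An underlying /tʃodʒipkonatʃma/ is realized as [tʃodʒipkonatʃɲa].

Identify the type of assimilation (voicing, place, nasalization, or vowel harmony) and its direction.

place assimilation, progressive

/m/→[ɲ].
Each target copies a feature from the preceding segment, so the direction is progressive.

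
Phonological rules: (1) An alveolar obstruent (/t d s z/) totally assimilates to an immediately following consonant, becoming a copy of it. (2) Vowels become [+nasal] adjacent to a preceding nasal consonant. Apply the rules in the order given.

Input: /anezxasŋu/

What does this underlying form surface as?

Rule 1: /z/ before /x/ → [x] (total assimilation)
Rule 1: /s/ before /ŋ/ → [ŋ] (total assimilation)
After rule 1: anexxaŋŋu
Rule 2: /e/ after nasal /n/ → [ẽ]
Rule 2: /u/ after nasal /ŋ/ → [ũ]

[anẽxxaŋŋũ]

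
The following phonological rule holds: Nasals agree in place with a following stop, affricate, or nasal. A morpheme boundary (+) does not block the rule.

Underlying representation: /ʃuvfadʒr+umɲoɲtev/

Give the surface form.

[ʃuvfadʒr+uɲɲontev]

/m/ before /ɲ/ (palatal) → [ɲ]
/ɲ/ before /t/ (alveolar) → [n]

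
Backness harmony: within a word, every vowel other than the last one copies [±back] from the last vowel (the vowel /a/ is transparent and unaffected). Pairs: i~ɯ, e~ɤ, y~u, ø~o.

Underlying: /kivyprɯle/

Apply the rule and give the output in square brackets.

/ɯ/ harmonizes with /e/ ([-back]) → [i]

[kivyprile]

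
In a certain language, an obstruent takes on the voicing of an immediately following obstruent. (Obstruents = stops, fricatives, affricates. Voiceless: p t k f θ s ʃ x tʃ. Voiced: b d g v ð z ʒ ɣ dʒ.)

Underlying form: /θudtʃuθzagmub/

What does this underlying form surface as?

/d/ before /tʃ/ (voiceless) → [t]
/θ/ before /z/ (voiced) → [ð]

[θuttʃuðzagmub]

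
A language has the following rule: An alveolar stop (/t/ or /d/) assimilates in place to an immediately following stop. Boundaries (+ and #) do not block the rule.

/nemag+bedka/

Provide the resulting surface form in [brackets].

[nemag+begka]

/d/ before /k/ (velar) → [g]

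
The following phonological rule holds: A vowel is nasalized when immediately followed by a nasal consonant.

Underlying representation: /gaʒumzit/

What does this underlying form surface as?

[gaʒũmzit]

/u/ before nasal /m/ → [ũ]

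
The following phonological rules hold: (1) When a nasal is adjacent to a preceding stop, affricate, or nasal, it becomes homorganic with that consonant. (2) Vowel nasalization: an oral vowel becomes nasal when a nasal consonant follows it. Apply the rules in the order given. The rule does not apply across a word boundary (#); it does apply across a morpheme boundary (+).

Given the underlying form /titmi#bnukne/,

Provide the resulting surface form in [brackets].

Rule 1: /m/ after /t/ (alveolar) → [n]
Rule 1: /n/ after /b/ (labial) → [m]
Rule 1: /n/ after /k/ (velar) → [ŋ]
After rule 1: titni#bmukŋe
Rule 2: no segment meets the rule's conditions; no change.

[titni#bmukŋe]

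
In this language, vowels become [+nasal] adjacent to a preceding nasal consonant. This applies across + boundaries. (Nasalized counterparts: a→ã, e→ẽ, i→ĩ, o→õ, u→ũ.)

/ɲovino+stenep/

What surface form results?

[ɲõvinõ+stenẽp]

/o/ after nasal /ɲ/ → [õ]
/o/ after nasal /n/ → [õ]
/e/ after nasal /n/ → [ẽ]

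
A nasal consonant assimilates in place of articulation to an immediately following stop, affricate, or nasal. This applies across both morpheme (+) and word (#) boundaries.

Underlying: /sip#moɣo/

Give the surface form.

[sip#moɣo]

no segment meets the rule's conditions; no change.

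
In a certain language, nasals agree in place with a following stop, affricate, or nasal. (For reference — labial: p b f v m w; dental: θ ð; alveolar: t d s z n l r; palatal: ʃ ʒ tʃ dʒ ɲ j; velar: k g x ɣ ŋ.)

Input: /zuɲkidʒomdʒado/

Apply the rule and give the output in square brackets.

[zuŋkidʒoɲdʒado]

/ɲ/ before /k/ (velar) → [ŋ]
/m/ before /dʒ/ (palatal) → [ɲ]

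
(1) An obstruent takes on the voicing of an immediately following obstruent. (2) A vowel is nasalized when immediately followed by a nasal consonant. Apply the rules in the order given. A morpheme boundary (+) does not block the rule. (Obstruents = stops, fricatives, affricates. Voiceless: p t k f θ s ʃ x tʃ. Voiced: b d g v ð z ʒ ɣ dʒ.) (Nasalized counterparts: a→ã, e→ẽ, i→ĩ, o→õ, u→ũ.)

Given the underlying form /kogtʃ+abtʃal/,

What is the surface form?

[koktʃ+aptʃal]

Rule 1: /g/ before /tʃ/ (voiceless) → [k]
Rule 1: /b/ before /tʃ/ (voiceless) → [p]
After rule 1: koktʃ+aptʃal
Rule 2: no segment meets the rule's conditions; no change.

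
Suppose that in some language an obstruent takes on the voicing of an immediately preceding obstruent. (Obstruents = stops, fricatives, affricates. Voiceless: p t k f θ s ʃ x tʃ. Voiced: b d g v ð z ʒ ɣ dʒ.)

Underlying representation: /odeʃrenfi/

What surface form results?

no segment meets the rule's conditions; no change.

[odeʃrenfi]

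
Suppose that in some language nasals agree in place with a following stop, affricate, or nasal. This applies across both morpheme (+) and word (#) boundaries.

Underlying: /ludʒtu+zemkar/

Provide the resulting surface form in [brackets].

[ludʒtu+zeŋkar]

/m/ before /k/ (velar) → [ŋ]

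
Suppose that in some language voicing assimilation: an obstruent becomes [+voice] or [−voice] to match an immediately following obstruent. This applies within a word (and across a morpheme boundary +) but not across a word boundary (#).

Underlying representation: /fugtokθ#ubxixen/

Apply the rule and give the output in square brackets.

[fuktokθ#upxixen]

/g/ before /t/ (voiceless) → [k]
/b/ before /x/ (voiceless) → [p]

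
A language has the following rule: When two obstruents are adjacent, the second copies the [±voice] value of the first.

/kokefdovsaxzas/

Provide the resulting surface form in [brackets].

/d/ after /f/ (voiceless) → [t]
/s/ after /v/ (voiced) → [z]
/z/ after /x/ (voiceless) → [s]

[kokeftovzaxsas]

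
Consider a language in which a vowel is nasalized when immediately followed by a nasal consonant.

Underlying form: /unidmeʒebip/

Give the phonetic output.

/u/ before nasal /n/ → [ũ]

[ũnidmeʒebip]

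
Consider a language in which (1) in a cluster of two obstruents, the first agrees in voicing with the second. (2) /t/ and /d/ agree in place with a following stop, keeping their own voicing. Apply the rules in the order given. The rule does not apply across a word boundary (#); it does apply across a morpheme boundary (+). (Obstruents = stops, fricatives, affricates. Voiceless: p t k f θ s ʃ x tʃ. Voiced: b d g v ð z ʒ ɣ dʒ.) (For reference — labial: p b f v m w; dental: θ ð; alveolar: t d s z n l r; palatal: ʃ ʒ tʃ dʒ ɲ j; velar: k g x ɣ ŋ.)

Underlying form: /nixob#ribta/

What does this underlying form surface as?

Rule 1: /b/ before /t/ (voiceless) → [p]
After rule 1: nixob#ripta
Rule 2: no segment meets the rule's conditions; no change.

[nixob#ripta]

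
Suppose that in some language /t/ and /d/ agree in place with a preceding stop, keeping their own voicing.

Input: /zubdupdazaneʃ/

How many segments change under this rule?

2

/d/ after /b/ (labial) → [b]
/d/ after /p/ (labial) → [b]
2 segments change.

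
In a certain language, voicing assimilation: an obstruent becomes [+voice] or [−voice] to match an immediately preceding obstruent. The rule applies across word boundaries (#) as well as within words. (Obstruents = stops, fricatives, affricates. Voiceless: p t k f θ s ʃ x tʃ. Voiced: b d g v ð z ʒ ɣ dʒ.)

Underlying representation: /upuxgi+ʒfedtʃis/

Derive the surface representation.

[upuxki+ʒveddʒis]

/g/ after /x/ (voiceless) → [k]
/f/ after /ʒ/ (voiced) → [v]
/tʃ/ after /d/ (voiced) → [dʒ]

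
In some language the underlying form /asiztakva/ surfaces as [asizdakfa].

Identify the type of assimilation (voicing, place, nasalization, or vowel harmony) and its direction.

/t/→[d] /v/→[f].
Each target copies a feature from the preceding segment, so the direction is progressive.

voicing assimilation, progressive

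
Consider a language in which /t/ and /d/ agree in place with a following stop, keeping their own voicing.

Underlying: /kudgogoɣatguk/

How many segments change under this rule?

/d/ before /g/ (velar) → [g]
/t/ before /g/ (velar) → [k]
2 segments change.

2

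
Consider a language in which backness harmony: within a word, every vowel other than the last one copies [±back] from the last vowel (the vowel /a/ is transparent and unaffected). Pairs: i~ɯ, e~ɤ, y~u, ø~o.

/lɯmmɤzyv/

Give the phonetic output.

[limmezyv]

/ɯ/ harmonizes with /y/ ([-back]) → [i]
/ɤ/ harmonizes with /y/ ([-back]) → [e]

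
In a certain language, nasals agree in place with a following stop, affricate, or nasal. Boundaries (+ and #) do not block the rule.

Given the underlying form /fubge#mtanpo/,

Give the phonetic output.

/m/ before /t/ (alveolar) → [n]
/n/ before /p/ (labial) → [m]

[fubge#ntampo]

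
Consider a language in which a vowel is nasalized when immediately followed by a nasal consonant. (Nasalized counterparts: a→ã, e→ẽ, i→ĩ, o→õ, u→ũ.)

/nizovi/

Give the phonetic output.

no segment meets the rule's conditions; no change.

[nizovi]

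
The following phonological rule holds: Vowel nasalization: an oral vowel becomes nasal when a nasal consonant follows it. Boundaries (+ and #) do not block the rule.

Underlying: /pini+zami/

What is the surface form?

/i/ before nasal /n/ → [ĩ]
/a/ before nasal /m/ → [ã]

[pĩni+zãmi]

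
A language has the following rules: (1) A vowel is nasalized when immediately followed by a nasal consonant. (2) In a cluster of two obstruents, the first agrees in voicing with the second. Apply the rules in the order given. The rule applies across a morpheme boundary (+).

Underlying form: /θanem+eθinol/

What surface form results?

[θãnẽm+eθĩnol]

Rule 1: /a/ before nasal /n/ → [ã]
Rule 1: /e/ before nasal /m/ → [ẽ]
Rule 1: /i/ before nasal /n/ → [ĩ]
After rule 1: θãnẽm+eθĩnol
Rule 2: no segment meets the rule's conditions; no change.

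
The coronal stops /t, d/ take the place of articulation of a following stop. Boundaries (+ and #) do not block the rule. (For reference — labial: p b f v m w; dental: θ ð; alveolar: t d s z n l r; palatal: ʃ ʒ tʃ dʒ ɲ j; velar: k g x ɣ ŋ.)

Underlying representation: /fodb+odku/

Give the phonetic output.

/d/ before /b/ (labial) → [b]
/d/ before /k/ (velar) → [g]

[fobb+ogku]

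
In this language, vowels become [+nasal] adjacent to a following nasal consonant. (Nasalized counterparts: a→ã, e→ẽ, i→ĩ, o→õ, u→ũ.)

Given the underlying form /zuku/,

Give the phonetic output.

[zuku]

no segment meets the rule's conditions; no change.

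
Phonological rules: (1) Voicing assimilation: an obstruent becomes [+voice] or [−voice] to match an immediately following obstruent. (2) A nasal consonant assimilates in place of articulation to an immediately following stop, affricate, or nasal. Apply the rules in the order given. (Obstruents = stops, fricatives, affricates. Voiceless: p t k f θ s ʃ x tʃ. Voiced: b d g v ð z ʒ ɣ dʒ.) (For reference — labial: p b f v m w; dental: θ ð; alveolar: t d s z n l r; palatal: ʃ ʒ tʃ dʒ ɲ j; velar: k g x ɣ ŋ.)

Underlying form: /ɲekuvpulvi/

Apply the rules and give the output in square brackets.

Rule 1: /v/ before /p/ (voiceless) → [f]
After rule 1: ɲekufpulvi
Rule 2: no segment meets the rule's conditions; no change.

[ɲekufpulvi]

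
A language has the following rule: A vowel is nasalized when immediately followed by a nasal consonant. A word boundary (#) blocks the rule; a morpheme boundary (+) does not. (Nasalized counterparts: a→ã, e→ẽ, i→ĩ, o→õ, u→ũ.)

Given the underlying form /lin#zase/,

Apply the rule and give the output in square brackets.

/i/ before nasal /n/ → [ĩ]

[lĩn#zase]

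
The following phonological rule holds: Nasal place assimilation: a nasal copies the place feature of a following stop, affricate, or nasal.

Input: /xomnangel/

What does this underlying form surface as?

/m/ before /n/ (alveolar) → [n]
/n/ before /g/ (velar) → [ŋ]

[xonnaŋgel]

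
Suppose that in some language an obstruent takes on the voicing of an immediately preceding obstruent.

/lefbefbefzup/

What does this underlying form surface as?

[lefpefpefsup]

/b/ after /f/ (voiceless) → [p]
/b/ after /f/ (voiceless) → [p]
/z/ after /f/ (voiceless) → [s]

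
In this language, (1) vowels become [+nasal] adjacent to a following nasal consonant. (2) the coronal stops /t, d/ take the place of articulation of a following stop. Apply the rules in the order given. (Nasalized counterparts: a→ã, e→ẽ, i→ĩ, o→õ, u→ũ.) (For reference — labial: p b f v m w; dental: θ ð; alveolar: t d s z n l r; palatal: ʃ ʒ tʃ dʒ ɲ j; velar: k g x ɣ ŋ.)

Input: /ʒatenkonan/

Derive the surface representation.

[ʒatẽnkõnãn]

Rule 1: /e/ before nasal /n/ → [ẽ]
Rule 1: /o/ before nasal /n/ → [õ]
Rule 1: /a/ before nasal /n/ → [ã]
After rule 1: ʒatẽnkõnãn
Rule 2: no segment meets the rule's conditions; no change.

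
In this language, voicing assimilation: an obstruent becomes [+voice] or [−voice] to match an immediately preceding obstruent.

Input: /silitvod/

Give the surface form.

[silitfod]

/v/ after /t/ (voiceless) → [f]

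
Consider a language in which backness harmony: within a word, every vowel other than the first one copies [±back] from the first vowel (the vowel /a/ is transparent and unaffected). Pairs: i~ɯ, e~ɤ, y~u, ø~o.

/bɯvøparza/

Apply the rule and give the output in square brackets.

/ø/ harmonizes with /ɯ/ ([+back]) → [o]

[bɯvoparza]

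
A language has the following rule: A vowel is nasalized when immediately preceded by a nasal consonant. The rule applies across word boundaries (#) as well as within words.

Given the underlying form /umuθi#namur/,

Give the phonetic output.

/u/ after nasal /m/ → [ũ]
/a/ after nasal /n/ → [ã]
/u/ after nasal /m/ → [ũ]

[umũθi#nãmũr]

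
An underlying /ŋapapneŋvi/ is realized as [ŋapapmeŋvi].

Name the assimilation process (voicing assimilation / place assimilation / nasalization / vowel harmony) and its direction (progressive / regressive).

/n/→[m].
Each target copies a feature from the preceding segment, so the direction is progressive.

place assimilation, progressive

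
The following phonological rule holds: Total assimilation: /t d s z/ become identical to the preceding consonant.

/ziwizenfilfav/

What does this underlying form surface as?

no segment meets the rule's conditions; no change.

[ziwizenfilfav]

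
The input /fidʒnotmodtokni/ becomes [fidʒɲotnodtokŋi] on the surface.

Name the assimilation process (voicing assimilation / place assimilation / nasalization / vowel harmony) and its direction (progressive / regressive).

place assimilation, progressive

/n/→[ɲ] /m/→[n] /n/→[ŋ].
Each target copies a feature from the preceding segment, so the direction is progressive.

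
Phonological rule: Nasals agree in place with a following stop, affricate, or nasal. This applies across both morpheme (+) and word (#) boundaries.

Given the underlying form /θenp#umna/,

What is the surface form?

/n/ before /p/ (labial) → [m]
/m/ before /n/ (alveolar) → [n]

[θemp#unna]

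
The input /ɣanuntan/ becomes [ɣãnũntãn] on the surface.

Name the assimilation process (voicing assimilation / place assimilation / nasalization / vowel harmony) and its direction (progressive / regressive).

nasalization, regressive

/a/→[ã] /u/→[ũ] /a/→[ã].
Each target copies a feature from the following segment, so the direction is regressive.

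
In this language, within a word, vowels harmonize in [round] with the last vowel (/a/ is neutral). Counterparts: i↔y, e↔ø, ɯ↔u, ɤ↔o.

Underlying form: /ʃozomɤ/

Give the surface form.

[ʃɤzɤmɤ]

/o/ harmonizes with /ɤ/ ([-round]) → [ɤ]
/o/ harmonizes with /ɤ/ ([-round]) → [ɤ]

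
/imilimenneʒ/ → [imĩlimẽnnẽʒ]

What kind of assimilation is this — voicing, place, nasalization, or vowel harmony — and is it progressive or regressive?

nasalization, progressive

/i/→[ĩ] /e/→[ẽ] /e/→[ẽ].
Each target copies a feature from the preceding segment, so the direction is progressive.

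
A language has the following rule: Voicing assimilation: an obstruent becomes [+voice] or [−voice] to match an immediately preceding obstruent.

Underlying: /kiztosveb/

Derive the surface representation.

[kizdosfeb]

/t/ after /z/ (voiced) → [d]
/v/ after /s/ (voiceless) → [f]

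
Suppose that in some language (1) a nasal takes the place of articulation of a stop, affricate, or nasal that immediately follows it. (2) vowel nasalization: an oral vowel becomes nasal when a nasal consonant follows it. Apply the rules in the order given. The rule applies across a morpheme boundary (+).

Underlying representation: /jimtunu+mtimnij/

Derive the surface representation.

Rule 1: /m/ before /t/ (alveolar) → [n]
Rule 1: /m/ before /t/ (alveolar) → [n]
Rule 1: /m/ before /n/ (alveolar) → [n]
After rule 1: jintunu+ntinnij
Rule 2: /i/ before nasal /n/ → [ĩ]
Rule 2: /u/ before nasal /n/ → [ũ]
Rule 2: /u/ before nasal /n/ → [ũ]
Rule 2: /i/ before nasal /n/ → [ĩ]

[jĩntũnũ+ntĩnnij]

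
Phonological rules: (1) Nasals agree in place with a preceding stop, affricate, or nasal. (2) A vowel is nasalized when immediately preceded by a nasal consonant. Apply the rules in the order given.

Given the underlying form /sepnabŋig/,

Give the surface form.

Rule 1: /n/ after /p/ (labial) → [m]
Rule 1: /ŋ/ after /b/ (labial) → [m]
After rule 1: sepmabmig
Rule 2: /a/ after nasal /m/ → [ã]
Rule 2: /i/ after nasal /m/ → [ĩ]

[sepmãbmĩg]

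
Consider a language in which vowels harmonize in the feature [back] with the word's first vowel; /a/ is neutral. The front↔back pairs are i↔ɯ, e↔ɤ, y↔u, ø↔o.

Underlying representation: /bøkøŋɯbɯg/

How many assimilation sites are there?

/ɯ/ harmonizes with /ø/ ([-back]) → [i]
/ɯ/ harmonizes with /ø/ ([-back]) → [i]
2 segments change.

2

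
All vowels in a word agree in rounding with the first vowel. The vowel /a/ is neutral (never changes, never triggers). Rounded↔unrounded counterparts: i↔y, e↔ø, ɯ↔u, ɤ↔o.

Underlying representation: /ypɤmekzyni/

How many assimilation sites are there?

/ɤ/ harmonizes with /y/ ([+round]) → [o]
/e/ harmonizes with /y/ ([+round]) → [ø]
/i/ harmonizes with /y/ ([+round]) → [y]
3 segments change.

3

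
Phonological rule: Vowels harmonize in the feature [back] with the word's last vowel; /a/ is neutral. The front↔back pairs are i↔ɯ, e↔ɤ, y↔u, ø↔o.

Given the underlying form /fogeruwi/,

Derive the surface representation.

/o/ harmonizes with /i/ ([-back]) → [ø]
/u/ harmonizes with /i/ ([-back]) → [y]

[føgerywi]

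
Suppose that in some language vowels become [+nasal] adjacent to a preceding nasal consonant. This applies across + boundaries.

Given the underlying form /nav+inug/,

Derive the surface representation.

[nãv+inũg]

/a/ after nasal /n/ → [ã]
/u/ after nasal /n/ → [ũ]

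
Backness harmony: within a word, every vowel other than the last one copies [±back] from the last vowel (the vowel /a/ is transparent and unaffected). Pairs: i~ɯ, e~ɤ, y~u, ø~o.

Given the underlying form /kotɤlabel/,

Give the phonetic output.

/o/ harmonizes with /e/ ([-back]) → [ø]
/ɤ/ harmonizes with /e/ ([-back]) → [e]

[køtelabel]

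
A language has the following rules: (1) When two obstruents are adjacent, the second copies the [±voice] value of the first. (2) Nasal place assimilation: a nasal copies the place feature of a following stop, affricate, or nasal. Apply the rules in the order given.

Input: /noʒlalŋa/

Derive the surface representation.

Rule 1: no segment meets the rule's conditions; no change.
After rule 1: noʒlalŋa
Rule 2: no segment meets the rule's conditions; no change.

[noʒlalŋa]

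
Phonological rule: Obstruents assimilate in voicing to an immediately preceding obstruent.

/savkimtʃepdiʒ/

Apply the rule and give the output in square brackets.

[savgimtʃeptiʒ]

/k/ after /v/ (voiced) → [g]
/d/ after /p/ (voiceless) → [t]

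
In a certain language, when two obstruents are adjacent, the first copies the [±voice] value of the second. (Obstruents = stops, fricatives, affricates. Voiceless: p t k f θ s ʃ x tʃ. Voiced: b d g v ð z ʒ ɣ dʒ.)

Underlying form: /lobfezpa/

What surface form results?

/b/ before /f/ (voiceless) → [p]
/z/ before /p/ (voiceless) → [s]

[lopfespa]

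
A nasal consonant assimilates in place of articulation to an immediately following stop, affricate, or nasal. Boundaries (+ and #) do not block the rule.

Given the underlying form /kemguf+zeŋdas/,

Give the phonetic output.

[keŋguf+zendas]

/m/ before /g/ (velar) → [ŋ]
/ŋ/ before /d/ (alveolar) → [n]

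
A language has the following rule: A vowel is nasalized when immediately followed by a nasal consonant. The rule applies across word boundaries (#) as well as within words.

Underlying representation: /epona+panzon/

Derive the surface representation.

/o/ before nasal /n/ → [õ]
/a/ before nasal /n/ → [ã]
/o/ before nasal /n/ → [õ]

[epõna+pãnzõn]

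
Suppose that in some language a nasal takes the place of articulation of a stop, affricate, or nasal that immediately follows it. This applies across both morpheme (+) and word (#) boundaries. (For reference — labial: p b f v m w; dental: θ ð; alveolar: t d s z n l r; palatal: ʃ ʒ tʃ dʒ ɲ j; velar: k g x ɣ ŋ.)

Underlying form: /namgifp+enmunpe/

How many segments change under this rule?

/m/ before /g/ (velar) → [ŋ]
/n/ before /m/ (labial) → [m]
/n/ before /p/ (labial) → [m]
3 segments change.

3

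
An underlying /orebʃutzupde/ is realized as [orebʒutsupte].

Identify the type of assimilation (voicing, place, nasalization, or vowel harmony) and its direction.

/ʃ/→[ʒ] /z/→[s] /d/→[t].
Each target copies a feature from the preceding segment, so the direction is progressive.

voicing assimilation, progressive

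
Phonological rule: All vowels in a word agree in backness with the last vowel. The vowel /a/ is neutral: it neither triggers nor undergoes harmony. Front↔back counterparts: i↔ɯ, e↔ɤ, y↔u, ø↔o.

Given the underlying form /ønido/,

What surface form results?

[onɯdo]

/ø/ harmonizes with /o/ ([+back]) → [o]
/i/ harmonizes with /o/ ([+back]) → [ɯ]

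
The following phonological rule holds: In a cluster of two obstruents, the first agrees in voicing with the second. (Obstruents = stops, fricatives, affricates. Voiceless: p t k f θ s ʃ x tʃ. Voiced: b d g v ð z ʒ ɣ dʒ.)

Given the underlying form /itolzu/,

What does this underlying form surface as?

no segment meets the rule's conditions; no change.

[itolzu]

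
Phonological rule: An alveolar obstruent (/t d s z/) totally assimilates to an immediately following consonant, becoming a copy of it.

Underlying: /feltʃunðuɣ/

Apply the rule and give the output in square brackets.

[feltʃunðuɣ]

no segment meets the rule's conditions; no change.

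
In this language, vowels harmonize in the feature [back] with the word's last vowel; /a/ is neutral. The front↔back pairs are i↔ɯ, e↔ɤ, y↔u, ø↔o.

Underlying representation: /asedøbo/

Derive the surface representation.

[asɤdobo]

/e/ harmonizes with /o/ ([+back]) → [ɤ]
/ø/ harmonizes with /o/ ([+back]) → [o]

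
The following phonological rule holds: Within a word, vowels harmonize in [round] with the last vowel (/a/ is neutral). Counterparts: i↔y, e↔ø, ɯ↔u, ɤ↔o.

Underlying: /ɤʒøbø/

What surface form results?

[oʒøbø]

/ɤ/ harmonizes with /ø/ ([+round]) → [o]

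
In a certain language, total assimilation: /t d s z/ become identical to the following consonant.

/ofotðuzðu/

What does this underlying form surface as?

/t/ before /ð/ → [ð] (total assimilation)
/z/ before /ð/ → [ð] (total assimilation)

[ofoððuððu]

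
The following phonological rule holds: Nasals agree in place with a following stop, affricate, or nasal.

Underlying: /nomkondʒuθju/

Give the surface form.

/m/ before /k/ (velar) → [ŋ]
/n/ before /dʒ/ (palatal) → [ɲ]

[noŋkoɲdʒuθju]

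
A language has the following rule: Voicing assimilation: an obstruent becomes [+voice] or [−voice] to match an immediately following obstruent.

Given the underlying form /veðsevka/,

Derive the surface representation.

[veθsefka]

/ð/ before /s/ (voiceless) → [θ]
/v/ before /k/ (voiceless) → [f]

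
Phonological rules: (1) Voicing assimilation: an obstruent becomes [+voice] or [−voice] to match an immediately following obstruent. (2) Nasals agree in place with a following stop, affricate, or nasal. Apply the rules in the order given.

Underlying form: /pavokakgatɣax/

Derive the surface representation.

[pavokaggadɣax]

Rule 1: /k/ before /g/ (voiced) → [g]
Rule 1: /t/ before /ɣ/ (voiced) → [d]
After rule 1: pavokaggadɣax
Rule 2: no segment meets the rule's conditions; no change.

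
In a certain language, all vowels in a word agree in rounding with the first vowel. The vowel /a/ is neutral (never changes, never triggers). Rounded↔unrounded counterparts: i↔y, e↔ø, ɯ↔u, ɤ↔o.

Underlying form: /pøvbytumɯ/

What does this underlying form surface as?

[pøvbytumu]

/ɯ/ harmonizes with /ø/ ([+round]) → [u]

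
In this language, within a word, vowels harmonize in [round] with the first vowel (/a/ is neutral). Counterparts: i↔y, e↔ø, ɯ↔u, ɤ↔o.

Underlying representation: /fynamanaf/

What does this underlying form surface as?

[fynamanaf]

no segment meets the rule's conditions; no change.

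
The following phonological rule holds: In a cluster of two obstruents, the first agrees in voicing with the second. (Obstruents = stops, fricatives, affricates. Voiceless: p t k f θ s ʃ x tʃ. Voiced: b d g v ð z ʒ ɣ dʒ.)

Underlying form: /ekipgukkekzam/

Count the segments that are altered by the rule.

2

/p/ before /g/ (voiced) → [b]
/k/ before /z/ (voiced) → [g]
2 segments change.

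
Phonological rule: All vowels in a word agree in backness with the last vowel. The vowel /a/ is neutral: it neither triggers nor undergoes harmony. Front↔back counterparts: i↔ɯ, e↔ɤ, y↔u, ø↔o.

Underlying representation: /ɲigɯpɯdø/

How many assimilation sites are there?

2

/ɯ/ harmonizes with /ø/ ([-back]) → [i]
/ɯ/ harmonizes with /ø/ ([-back]) → [i]
2 segments change.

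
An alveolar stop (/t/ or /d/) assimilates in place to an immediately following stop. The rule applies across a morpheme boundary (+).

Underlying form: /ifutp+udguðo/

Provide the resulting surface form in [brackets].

[ifupp+ugguðo]

/t/ before /p/ (labial) → [p]
/d/ before /g/ (velar) → [g]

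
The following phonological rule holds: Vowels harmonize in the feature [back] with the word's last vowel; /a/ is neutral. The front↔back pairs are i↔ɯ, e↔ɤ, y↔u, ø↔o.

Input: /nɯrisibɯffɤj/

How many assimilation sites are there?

/i/ harmonizes with /ɤ/ ([+back]) → [ɯ]
/i/ harmonizes with /ɤ/ ([+back]) → [ɯ]
2 segments change.

2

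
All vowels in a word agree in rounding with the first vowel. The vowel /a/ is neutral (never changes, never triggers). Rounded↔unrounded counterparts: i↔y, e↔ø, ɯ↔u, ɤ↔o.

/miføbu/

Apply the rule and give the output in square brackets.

/ø/ harmonizes with /i/ ([-round]) → [e]
/u/ harmonizes with /i/ ([-round]) → [ɯ]

[mifebɯ]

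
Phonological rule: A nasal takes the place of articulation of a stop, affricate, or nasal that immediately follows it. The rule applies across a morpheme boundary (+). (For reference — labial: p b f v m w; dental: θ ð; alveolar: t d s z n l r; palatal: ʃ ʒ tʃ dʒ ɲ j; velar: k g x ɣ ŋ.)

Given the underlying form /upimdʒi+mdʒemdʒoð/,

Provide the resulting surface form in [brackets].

[upiɲdʒi+ɲdʒeɲdʒoð]

/m/ before /dʒ/ (palatal) → [ɲ]
/m/ before /dʒ/ (palatal) → [ɲ]
/m/ before /dʒ/ (palatal) → [ɲ]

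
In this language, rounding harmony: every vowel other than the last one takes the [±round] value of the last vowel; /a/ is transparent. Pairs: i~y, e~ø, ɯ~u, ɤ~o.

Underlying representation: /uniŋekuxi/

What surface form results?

/u/ harmonizes with /i/ ([-round]) → [ɯ]
/u/ harmonizes with /i/ ([-round]) → [ɯ]

[ɯniŋekɯxi]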